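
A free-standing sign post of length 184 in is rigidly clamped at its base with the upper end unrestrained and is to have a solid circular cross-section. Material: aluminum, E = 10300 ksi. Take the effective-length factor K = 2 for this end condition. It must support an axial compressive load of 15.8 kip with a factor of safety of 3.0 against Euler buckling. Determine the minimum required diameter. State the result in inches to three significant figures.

d ≈ 5.99 in

Required P_cr = n·P = 3.0 × 15.8 = 47.40 kip
L_e = K·L = 2 × 184 = 368.0 in
Required I = P_cr·L_e²/(π²E) = 4.740×10^4 × 368.0² / (π² × 1.03×10^7) = 63.14 in⁴
Solid circle: I = πd⁴/64  ⇒  d = (64I/π)^(1/4) = (64×63.14/π)^(1/4) = 5.99 in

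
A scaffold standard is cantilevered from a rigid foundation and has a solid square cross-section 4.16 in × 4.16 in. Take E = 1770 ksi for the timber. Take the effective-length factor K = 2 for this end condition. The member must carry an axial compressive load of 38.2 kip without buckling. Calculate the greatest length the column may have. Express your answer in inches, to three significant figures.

I = a⁴/12 = 4.16⁴/12 = 24.96 in⁴
At the buckling limit P_cr = P = 3.820×10^4 lb
From P_cr = π²EI/(K·L)²:  L = (1/K)·√(π²EI/P_cr) = (1/2)·√(π²×1.77×10^6×24.96/3.820×10^4)
L = 53.4 in

L_max ≈ 53.4 in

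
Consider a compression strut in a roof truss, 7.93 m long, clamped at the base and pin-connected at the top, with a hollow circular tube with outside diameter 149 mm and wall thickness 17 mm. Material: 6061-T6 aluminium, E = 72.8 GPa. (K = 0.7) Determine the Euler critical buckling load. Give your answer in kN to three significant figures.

Inner diameter d_i = 149 − 2×17 = 115.0 mm
I = π(d_o⁴ − d_i⁴)/64 = π(149⁴ − 115.0⁴)/64 = 1.561×10^7 mm⁴
I = 1.561×10^7 mm⁴ = 1.561×10^-5 m⁴
Effective length L_e = K·L = 0.7 × 7.93 = 5.551 m
P_cr = π²EI / L_e² = π² × 72.8×10⁹ × 1.561×10^-5 / 5.551² = 3.640×10^5 N

P_cr ≈ 364 kN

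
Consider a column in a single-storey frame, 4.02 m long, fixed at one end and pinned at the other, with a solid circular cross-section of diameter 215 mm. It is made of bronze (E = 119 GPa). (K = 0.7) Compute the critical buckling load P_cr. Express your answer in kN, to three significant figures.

P_cr ≈ 15600 kN

I = πd⁴/64 = π×215⁴/64 = 1.049×10^8 mm⁴
I = 1.049×10^8 mm⁴ = 1.049×10^-4 m⁴
Effective length L_e = K·L = 0.7 × 4.02 = 2.814 m
P_cr = π²EI / L_e² = π² × 119×10⁹ × 1.049×10^-4 / 2.814² = 1.556×10^7 N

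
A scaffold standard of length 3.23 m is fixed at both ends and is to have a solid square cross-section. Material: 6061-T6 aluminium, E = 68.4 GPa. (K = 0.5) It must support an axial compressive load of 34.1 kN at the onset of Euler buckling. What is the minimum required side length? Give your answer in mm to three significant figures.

L_e = K·L = 0.5 × 3.23 = 1.615 m
Required I = P_cr·L_e²/(π²E) = 3.410×10^4 × 1.615² / (π² × 6.84×10^10) = 1.317×10^-7 m⁴
I_req = 1.317×10^5 mm⁴
Solid square: I = a⁴/12  ⇒  a = (12I)^(1/4) = (12×1.317×10^5)^(1/4) = 35.5 mm

a ≈ 35.5 mm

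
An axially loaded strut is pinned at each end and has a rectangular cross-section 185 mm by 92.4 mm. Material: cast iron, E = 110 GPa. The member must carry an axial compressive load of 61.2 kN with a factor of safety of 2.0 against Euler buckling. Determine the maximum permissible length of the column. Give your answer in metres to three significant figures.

L_max ≈ 10.4 m

Buckling occurs about the weak axis: I_min = h·b³/12 with b = 92.4 mm (the shorter side).
I_min = 185×92.4³/12 = 1.216×10^7 mm⁴
I = 1.216×10^-5 m⁴
Required critical load P_cr = n·P = 2.0 × 61.2 = 122.4 kN = 1.224×10^5 N
From P_cr = π²EI/(K·L)²:  L = (1/K)·√(π²EI/P_cr) = (1/1)·√(π²×1.10×10^11×1.216×10^-5/1.224×10^5)
L = 10.4 m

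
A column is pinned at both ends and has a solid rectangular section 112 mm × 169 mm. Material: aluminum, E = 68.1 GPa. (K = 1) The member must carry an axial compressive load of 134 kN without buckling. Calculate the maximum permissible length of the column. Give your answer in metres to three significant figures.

L_max ≈ 9.96 m

Buckling occurs about the weak axis: I_min = h·b³/12 with b = 112 mm (the shorter side).
I_min = 169×112³/12 = 1.979×10^7 mm⁴
I = 1.979×10^-5 m⁴
At the buckling limit P_cr = P = 1.340×10^5 N
From P_cr = π²EI/(K·L)²:  L = (1/K)·√(π²EI/P_cr) = (1/1)·√(π²×6.81×10^10×1.979×10^-5/1.340×10^5)
L = 9.96 m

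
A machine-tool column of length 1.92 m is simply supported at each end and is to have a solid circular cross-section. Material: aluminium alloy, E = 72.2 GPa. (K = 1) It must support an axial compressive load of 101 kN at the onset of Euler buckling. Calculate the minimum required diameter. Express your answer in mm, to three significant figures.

L_e = K·L = 1 × 1.92 = 1.920 m
Required I = P_cr·L_e²/(π²E) = 1.010×10^5 × 1.920² / (π² × 7.22×10^10) = 5.225×10^-7 m⁴
I_req = 5.225×10^5 mm⁴
Solid circle: I = πd⁴/64  ⇒  d = (64I/π)^(1/4) = (64×5.225×10^5/π)^(1/4) = 57.1 mm

d ≈ 57.1 mm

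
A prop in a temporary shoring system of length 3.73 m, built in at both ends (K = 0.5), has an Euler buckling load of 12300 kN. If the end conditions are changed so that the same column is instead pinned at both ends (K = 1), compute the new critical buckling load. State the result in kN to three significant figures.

P_cr ∝ 1/K², so P_cr,new = P_cr,old × (K_old/K_new)² = 12300 × (0.5/1)²
= 12300 × 0.2500 = 3080 kN

P_cr ≈ 3080 kN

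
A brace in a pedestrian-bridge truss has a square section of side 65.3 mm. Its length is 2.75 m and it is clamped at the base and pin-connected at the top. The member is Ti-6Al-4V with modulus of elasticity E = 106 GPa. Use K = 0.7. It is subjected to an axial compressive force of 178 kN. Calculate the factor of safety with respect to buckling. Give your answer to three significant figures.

I = a⁴/12 = 65.3⁴/12 = 1.515×10^6 mm⁴
I = 1.515×10^6 mm⁴ = 1.515×10^-6 m⁴
Effective length L_e = K·L = 0.7 × 2.75 = 1.925 m
P_cr = π²EI / L_e² = π² × 106×10⁹ × 1.515×10^-6 / 1.925² = 4.278×10^5 N
Factor of safety n = P_cr / P = 427.78 / 178 = 2.40

n ≈ 2.40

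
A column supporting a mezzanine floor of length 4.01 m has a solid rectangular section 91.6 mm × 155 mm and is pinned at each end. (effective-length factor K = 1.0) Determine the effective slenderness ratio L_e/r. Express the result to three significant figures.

Buckling occurs about the weak axis: I_min = h·b³/12 with b = 91.6 mm (the shorter side).
I_min = 155×91.6³/12 = 9.927×10^6 mm⁴
A = 1.420×10^4 mm²;  r_min = √(I/A) = √(9.927×10^6/1.420×10^4) = 26.44 mm
L_e = K·L = 1 × 4.01 m = 4.010 m = 4010.0 mm
λ = L_e / r_min = 4010.0 / 26.44 = 152

λ ≈ 152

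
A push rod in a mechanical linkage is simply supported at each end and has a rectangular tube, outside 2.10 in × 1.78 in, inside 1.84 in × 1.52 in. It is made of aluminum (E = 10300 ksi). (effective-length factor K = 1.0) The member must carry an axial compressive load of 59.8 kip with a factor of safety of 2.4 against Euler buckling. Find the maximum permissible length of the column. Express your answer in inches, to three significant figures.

Weak-axis I_min = (h_o·b_o³ − h_i·b_i³)/12 with b_o = 1.78, b_i = 1.520 in (shorter outer/inner sides).
I_min = (2.10×1.78³ − 1.840×1.520³)/12 = 0.4485 in⁴
Required critical load P_cr = n·P = 2.4 × 59.8 = 143.5 kip = 1.435×10^5 lb
From P_cr = π²EI/(K·L)²:  L = (1/K)·√(π²EI/P_cr) = (1/1)·√(π²×1.03×10^7×0.4485/1.435×10^5)
L = 17.8 in

L_max ≈ 17.8 in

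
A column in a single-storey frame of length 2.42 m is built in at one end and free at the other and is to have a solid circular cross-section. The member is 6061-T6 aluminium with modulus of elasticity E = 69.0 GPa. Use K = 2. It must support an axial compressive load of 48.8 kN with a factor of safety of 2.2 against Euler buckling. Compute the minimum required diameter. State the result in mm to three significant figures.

d ≈ 93.1 mm

Required P_cr = n·P = 2.2 × 48.8 = 107.4 kN
L_e = K·L = 2 × 2.42 = 4.840 m
Required I = P_cr·L_e²/(π²E) = 1.074×10^5 × 4.840² / (π² × 6.90×10^10) = 3.693×10^-6 m⁴
I_req = 3.693×10^6 mm⁴
Solid circle: I = πd⁴/64  ⇒  d = (64I/π)^(1/4) = (64×3.693×10^6/π)^(1/4) = 93.1 mm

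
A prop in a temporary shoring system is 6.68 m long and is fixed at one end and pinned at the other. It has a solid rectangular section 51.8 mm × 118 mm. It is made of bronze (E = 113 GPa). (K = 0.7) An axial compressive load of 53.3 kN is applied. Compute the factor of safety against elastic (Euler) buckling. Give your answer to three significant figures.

Buckling occurs about the weak axis: I_min = h·b³/12 with b = 51.8 mm (the shorter side).
I_min = 118×51.8³/12 = 1.367×10^6 mm⁴
I = 1.367×10^6 mm⁴ = 1.367×10^-6 m⁴
Effective length L_e = K·L = 0.7 × 6.68 = 4.676 m
P_cr = π²EI / L_e² = π² × 113×10⁹ × 1.367×10^-6 / 4.676² = 6.971×10^4 N
Factor of safety n = P_cr / P = 69.714 / 53.3 = 1.31

n ≈ 1.31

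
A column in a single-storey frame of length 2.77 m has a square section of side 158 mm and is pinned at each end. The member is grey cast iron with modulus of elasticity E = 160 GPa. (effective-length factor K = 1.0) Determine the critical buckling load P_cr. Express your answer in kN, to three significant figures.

P_cr ≈ 10700 kN

I = a⁴/12 = 158⁴/12 = 5.193×10^7 mm⁴
I = 5.193×10^7 mm⁴ = 5.193×10^-5 m⁴
Effective length L_e = K·L = 1 × 2.77 = 2.770 m
P_cr = π²EI / L_e² = π² × 160×10⁹ × 5.193×10^-5 / 2.770² = 1.069×10^7 N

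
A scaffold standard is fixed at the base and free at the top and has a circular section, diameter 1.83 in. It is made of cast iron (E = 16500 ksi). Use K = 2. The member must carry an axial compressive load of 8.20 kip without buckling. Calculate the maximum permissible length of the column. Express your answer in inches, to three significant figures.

L_max ≈ 52.3 in

I = πd⁴/64 = π×1.83⁴/64 = 0.5505 in⁴
At the buckling limit P_cr = P = 8.200×10^3 lb
From P_cr = π²EI/(K·L)²:  L = (1/K)·√(π²EI/P_cr) = (1/2)·√(π²×1.65×10^7×0.5505/8.200×10^3)
L = 52.3 in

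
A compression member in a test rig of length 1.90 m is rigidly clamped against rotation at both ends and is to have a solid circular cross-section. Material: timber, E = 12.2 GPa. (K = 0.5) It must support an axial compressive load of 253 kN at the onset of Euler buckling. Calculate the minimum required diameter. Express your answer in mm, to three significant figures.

L_e = K·L = 0.5 × 1.90 = 0.9500 m
Required I = P_cr·L_e²/(π²E) = 2.530×10^5 × 0.9500² / (π² × 1.22×10^10) = 1.896×10^-6 m⁴
I_req = 1.896×10^6 mm⁴
Solid circle: I = πd⁴/64  ⇒  d = (64I/π)^(1/4) = (64×1.896×10^6/π)^(1/4) = 78.8 mm

d ≈ 78.8 mm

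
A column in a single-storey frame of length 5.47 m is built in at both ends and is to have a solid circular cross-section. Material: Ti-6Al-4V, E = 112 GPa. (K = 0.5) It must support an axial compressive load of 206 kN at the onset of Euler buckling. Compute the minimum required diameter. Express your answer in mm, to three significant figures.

L_e = K·L = 0.5 × 5.47 = 2.735 m
Required I = P_cr·L_e²/(π²E) = 2.060×10^5 × 2.735² / (π² × 1.12×10^11) = 1.394×10^-6 m⁴
I_req = 1.394×10^6 mm⁴
Solid circle: I = πd⁴/64  ⇒  d = (64I/π)^(1/4) = (64×1.394×10^6/π)^(1/4) = 73.0 mm

d ≈ 73.0 mm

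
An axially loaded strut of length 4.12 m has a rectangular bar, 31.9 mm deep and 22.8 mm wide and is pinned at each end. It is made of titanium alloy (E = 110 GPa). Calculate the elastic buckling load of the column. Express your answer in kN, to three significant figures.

Buckling occurs about the weak axis: I_min = h·b³/12 with b = 22.8 mm (the shorter side).
I_min = 31.9×22.8³/12 = 3.151×10^4 mm⁴
I = 3.151×10^4 mm⁴ = 3.151×10^-8 m⁴
Effective length L_e = K·L = 1 × 4.12 = 4.120 m
P_cr = π²EI / L_e² = π² × 110×10⁹ × 3.151×10^-8 / 4.120² = 2.015×10^3 N

P_cr ≈ 2.02 kN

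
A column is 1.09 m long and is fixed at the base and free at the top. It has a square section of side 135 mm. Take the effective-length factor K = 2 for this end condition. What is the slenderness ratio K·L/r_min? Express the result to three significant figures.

For a square r = a/√12 = 135/√12 = 38.97 mm
L_e = K·L = 2 × 1.09 m = 2.180 m = 2180.0 mm
λ = L_e / r_min = 2180.0 / 38.97 = 55.9

λ ≈ 55.9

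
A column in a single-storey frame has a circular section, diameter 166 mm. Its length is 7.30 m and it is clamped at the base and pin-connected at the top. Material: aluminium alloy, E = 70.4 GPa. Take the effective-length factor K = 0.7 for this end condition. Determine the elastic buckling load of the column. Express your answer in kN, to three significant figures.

P_cr ≈ 992 kN

I = πd⁴/64 = π×166⁴/64 = 3.727×10^7 mm⁴
I = 3.727×10^7 mm⁴ = 3.727×10^-5 m⁴
Effective length L_e = K·L = 0.7 × 7.30 = 5.110 m
P_cr = π²EI / L_e² = π² × 70.4×10⁹ × 3.727×10^-5 / 5.110² = 9.918×10^5 N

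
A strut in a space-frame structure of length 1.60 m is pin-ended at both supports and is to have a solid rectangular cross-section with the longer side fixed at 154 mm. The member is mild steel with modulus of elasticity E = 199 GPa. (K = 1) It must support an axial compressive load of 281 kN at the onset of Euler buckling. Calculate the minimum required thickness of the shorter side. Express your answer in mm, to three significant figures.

L_e = K·L = 1 × 1.60 = 1.600 m
Required I = P_cr·L_e²/(π²E) = 2.810×10^5 × 1.600² / (π² × 1.99×10^11) = 3.663×10^-7 m⁴
I_req = 3.663×10^5 mm⁴
Rectangle, weak axis: I_min = h·b³/12 with h = 154 mm fixed  ⇒  b = (12I/h)^(1/3) = 30.6 mm

b ≈ 30.6 mm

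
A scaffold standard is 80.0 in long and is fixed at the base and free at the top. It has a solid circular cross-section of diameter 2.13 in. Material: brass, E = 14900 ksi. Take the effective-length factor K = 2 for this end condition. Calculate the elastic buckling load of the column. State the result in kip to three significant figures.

I = πd⁴/64 = π×2.13⁴/64 = 1.010 in⁴
Effective length L_e = K·L = 2 × 80.0 = 160.0 in
P_cr = π²EI / L_e² = π² × 14900×10³ × 1.010 / 160.0² = 5.804×10^3 lb

P_cr ≈ 5.80 kip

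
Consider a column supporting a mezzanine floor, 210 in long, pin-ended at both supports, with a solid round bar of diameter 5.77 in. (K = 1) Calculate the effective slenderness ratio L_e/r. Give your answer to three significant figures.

λ ≈ 146

For a solid circle r = d/4 = 5.77/4 = 1.442 in
L_e = K·L = 1 × 210 = 210.0 in
λ = L_e / r_min = 210.00 / 1.442 = 146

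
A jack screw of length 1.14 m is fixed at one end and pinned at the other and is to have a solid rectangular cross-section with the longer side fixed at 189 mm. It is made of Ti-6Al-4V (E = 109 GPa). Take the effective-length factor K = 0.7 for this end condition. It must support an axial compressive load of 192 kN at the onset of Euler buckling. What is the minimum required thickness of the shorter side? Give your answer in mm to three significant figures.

b ≈ 19.3 mm

L_e = K·L = 0.7 × 1.14 = 0.7980 m
Required I = P_cr·L_e²/(π²E) = 1.920×10^5 × 0.7980² / (π² × 1.09×10^11) = 1.137×10^-7 m⁴
I_req = 1.137×10^5 mm⁴
Rectangle, weak axis: I_min = h·b³/12 with h = 189 mm fixed  ⇒  b = (12I/h)^(1/3) = 19.3 mm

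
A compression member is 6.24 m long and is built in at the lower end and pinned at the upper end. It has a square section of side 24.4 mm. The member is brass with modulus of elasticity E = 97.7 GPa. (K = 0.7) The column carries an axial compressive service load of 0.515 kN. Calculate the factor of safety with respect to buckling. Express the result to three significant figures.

n ≈ 2.90

I = a⁴/12 = 24.4⁴/12 = 2.954×10^4 mm⁴
I = 2.954×10^4 mm⁴ = 2.954×10^-8 m⁴
Effective length L_e = K·L = 0.7 × 6.24 = 4.368 m
P_cr = π²EI / L_e² = π² × 97.7×10⁹ × 2.954×10^-8 / 4.368² = 1.493×10^3 N
Factor of safety n = P_cr / P = 1.4928 / 0.515 = 2.90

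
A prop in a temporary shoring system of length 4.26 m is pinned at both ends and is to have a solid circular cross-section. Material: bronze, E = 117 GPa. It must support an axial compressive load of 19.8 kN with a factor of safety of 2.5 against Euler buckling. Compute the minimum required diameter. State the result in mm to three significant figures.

d ≈ 63.1 mm

Required P_cr = n·P = 2.5 × 19.8 = 49.50 kN
L_e = K·L = 1 × 4.26 = 4.260 m
Required I = P_cr·L_e²/(π²E) = 4.950×10^4 × 4.260² / (π² × 1.17×10^11) = 7.779×10^-7 m⁴
I_req = 7.779×10^5 mm⁴
Solid circle: I = πd⁴/64  ⇒  d = (64I/π)^(1/4) = (64×7.779×10^5/π)^(1/4) = 63.1 mm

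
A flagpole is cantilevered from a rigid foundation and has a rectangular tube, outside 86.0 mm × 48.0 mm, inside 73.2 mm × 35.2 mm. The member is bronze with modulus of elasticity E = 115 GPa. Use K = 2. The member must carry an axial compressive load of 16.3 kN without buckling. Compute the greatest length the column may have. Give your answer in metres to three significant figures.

L_max ≈ 3.03 m

Weak-axis I_min = (h_o·b_o³ − h_i·b_i³)/12 with b_o = 48.0, b_i = 35.20 mm (shorter outer/inner sides).
I_min = (86.0×48.0³ − 73.20×35.20³)/12 = 5.265×10^5 mm⁴
I = 5.265×10^-7 m⁴
At the buckling limit P_cr = P = 1.630×10^4 N
From P_cr = π²EI/(K·L)²:  L = (1/K)·√(π²EI/P_cr) = (1/2)·√(π²×1.15×10^11×5.265×10^-7/1.630×10^4)
L = 3.03 m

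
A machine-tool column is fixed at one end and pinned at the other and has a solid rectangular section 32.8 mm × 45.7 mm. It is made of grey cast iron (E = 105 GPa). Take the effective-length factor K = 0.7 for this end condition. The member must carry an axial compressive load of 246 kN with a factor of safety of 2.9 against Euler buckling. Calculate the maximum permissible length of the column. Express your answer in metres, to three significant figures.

L_max ≈ 0.631 m

Buckling occurs about the weak axis: I_min = h·b³/12 with b = 32.8 mm (the shorter side).
I_min = 45.7×32.8³/12 = 1.344×10^5 mm⁴
I = 1.344×10^-7 m⁴
Required critical load P_cr = n·P = 2.9 × 246 = 713.4 kN = 7.134×10^5 N
From P_cr = π²EI/(K·L)²:  L = (1/K)·√(π²EI/P_cr) = (1/0.7)·√(π²×1.05×10^11×1.344×10^-7/7.134×10^5)
L = 0.631 m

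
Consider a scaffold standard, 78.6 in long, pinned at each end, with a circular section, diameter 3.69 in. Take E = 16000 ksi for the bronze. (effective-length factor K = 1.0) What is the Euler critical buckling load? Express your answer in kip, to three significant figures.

P_cr ≈ 233 kip

I = πd⁴/64 = π×3.69⁴/64 = 9.101 in⁴
Effective length L_e = K·L = 1 × 78.6 = 78.60 in
P_cr = π²EI / L_e² = π² × 16000×10³ × 9.101 / 78.60² = 2.326×10^5 lb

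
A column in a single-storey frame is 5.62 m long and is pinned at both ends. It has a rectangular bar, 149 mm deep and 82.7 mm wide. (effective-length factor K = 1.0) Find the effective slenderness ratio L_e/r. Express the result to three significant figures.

For a rectangle r_min = b/√12 = 82.7/√12 = 23.87 mm
L_e = K·L = 1 × 5.62 m = 5.620 m = 5620.0 mm
λ = L_e / r_min = 5620.0 / 23.87 = 235

λ ≈ 235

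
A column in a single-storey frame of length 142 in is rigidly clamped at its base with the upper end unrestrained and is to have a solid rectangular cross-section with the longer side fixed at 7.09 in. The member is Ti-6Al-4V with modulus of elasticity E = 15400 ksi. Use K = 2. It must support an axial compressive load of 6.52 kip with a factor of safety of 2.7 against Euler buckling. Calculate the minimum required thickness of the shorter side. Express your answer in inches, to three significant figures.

b ≈ 2.51 in

Required P_cr = n·P = 2.7 × 6.52 = 17.60 kip
L_e = K·L = 2 × 142 = 284.0 in
Required I = P_cr·L_e²/(π²E) = 1.760×10^4 × 284.0² / (π² × 1.54×10^7) = 9.342 in⁴
Rectangle, weak axis: I_min = h·b³/12 with h = 7.09 in fixed  ⇒  b = (12I/h)^(1/3) = 2.51 in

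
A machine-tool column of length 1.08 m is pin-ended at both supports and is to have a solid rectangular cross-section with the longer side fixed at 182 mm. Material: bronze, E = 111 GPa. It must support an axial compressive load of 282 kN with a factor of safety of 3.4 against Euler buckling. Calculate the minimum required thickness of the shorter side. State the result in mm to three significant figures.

b ≈ 40.7 mm

Required P_cr = n·P = 3.4 × 282 = 958.8 kN
L_e = K·L = 1 × 1.08 = 1.080 m
Required I = P_cr·L_e²/(π²E) = 9.588×10^5 × 1.080² / (π² × 1.11×10^11) = 1.021×10^-6 m⁴
I_req = 1.021×10^6 mm⁴
Rectangle, weak axis: I_min = h·b³/12 with h = 182 mm fixed  ⇒  b = (12I/h)^(1/3) = 40.7 mm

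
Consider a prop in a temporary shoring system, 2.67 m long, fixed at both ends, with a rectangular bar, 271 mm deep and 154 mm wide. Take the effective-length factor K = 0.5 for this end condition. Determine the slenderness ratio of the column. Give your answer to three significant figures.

For a rectangle r_min = b/√12 = 154/√12 = 44.46 mm
L_e = K·L = 0.5 × 2.67 m = 1.335 m = 1335.0 mm
λ = L_e / r_min = 1335.0 / 44.46 = 30.0

λ ≈ 30.0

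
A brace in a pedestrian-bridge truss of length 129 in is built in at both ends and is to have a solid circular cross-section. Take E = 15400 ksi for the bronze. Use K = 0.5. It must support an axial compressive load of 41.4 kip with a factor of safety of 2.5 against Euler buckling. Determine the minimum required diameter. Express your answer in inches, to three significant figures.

d ≈ 2.76 in

Required P_cr = n·P = 2.5 × 41.4 = 103.5 kip
L_e = K·L = 0.5 × 129 = 64.50 in
Required I = P_cr·L_e²/(π²E) = 1.035×10^5 × 64.50² / (π² × 1.54×10^7) = 2.833 in⁴
Solid circle: I = πd⁴/64  ⇒  d = (64I/π)^(1/4) = (64×2.833/π)^(1/4) = 2.76 in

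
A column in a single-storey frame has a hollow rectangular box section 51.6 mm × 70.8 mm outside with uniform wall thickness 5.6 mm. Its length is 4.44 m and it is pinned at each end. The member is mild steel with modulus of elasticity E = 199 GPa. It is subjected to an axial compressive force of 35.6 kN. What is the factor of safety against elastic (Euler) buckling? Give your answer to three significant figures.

Inner dimensions: h_i = 70.8 − 2×5.6 = 59.60 mm, b_i = 51.6 − 2×5.6 = 40.40 mm
Weak-axis I_min = (h_o·b_o³ − h_i·b_i³)/12 with b_o = 51.6, b_i = 40.40 mm (shorter outer/inner sides).
I_min = (70.8×51.6³ − 59.60×40.40³)/12 = 4.831×10^5 mm⁴
I = 4.831×10^5 mm⁴ = 4.831×10^-7 m⁴
Effective length L_e = K·L = 1 × 4.44 = 4.440 m
P_cr = π²EI / L_e² = π² × 199×10⁹ × 4.831×10^-7 / 4.440² = 4.813×10^4 N
Factor of safety n = P_cr / P = 48.130 / 35.6 = 1.35

n ≈ 1.35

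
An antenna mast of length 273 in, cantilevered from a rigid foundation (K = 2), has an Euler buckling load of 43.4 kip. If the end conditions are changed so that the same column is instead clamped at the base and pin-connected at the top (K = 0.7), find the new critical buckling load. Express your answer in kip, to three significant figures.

P_cr ∝ 1/K², so P_cr,new = P_cr,old × (K_old/K_new)² = 43.4 × (2/0.7)²
= 43.4 × 8.163 = 354 kip

P_cr ≈ 354 kip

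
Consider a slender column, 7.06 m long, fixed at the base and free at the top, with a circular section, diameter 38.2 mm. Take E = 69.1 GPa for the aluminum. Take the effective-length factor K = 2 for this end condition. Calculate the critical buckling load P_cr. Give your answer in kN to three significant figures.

I = πd⁴/64 = π×38.2⁴/64 = 1.045×10^5 mm⁴
I = 1.045×10^5 mm⁴ = 1.045×10^-7 m⁴
Effective length L_e = K·L = 2 × 7.06 = 14.12 m
P_cr = π²EI / L_e² = π² × 69.1×10⁹ × 1.045×10^-7 / 14.12² = 357.5 N

P_cr ≈ 0.358 kN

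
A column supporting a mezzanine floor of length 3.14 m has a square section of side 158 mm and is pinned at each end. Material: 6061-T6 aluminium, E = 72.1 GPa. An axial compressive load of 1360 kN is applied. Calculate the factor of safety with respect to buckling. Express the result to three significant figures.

I = a⁴/12 = 158⁴/12 = 5.193×10^7 mm⁴
I = 5.193×10^7 mm⁴ = 5.193×10^-5 m⁴
Effective length L_e = K·L = 1 × 3.14 = 3.140 m
P_cr = π²EI / L_e² = π² × 72.1×10⁹ × 5.193×10^-5 / 3.140² = 3.748×10^6 N
Factor of safety n = P_cr / P = 3748.2 / 1360 = 2.76

n ≈ 2.76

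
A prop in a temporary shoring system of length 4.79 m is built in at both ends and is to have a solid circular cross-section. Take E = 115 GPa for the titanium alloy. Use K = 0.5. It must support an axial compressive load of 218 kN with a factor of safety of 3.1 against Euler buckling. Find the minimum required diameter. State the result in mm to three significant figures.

Required P_cr = n·P = 3.1 × 218 = 675.8 kN
L_e = K·L = 0.5 × 4.79 = 2.395 m
Required I = P_cr·L_e²/(π²E) = 6.758×10^5 × 2.395² / (π² × 1.15×10^11) = 3.415×10^-6 m⁴
I_req = 3.415×10^6 mm⁴
Solid circle: I = πd⁴/64  ⇒  d = (64I/π)^(1/4) = (64×3.415×10^6/π)^(1/4) = 91.3 mm

d ≈ 91.3 mm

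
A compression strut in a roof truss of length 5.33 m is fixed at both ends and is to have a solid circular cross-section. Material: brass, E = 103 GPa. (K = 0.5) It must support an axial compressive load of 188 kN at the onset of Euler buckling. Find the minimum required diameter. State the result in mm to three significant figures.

d ≈ 71.9 mm

L_e = K·L = 0.5 × 5.33 = 2.665 m
Required I = P_cr·L_e²/(π²E) = 1.880×10^5 × 2.665² / (π² × 1.03×10^11) = 1.313×10^-6 m⁴
I_req = 1.313×10^6 mm⁴
Solid circle: I = πd⁴/64  ⇒  d = (64I/π)^(1/4) = (64×1.313×10^6/π)^(1/4) = 71.9 mm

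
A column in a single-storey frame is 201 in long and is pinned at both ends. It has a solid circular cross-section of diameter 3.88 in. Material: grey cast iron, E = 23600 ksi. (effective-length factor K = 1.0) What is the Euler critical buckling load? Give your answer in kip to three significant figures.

I = πd⁴/64 = π×3.88⁴/64 = 11.12 in⁴
Effective length L_e = K·L = 1 × 201 = 201.0 in
P_cr = π²EI / L_e² = π² × 23600×10³ × 11.12 / 201.0² = 6.414×10^4 lb

P_cr ≈ 64.1 kip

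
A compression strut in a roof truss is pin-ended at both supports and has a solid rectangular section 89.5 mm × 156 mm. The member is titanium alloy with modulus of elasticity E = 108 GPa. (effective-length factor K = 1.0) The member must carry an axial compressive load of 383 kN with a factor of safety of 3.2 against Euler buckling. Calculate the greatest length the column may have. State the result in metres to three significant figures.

Buckling occurs about the weak axis: I_min = h·b³/12 with b = 89.5 mm (the shorter side).
I_min = 156×89.5³/12 = 9.320×10^6 mm⁴
I = 9.320×10^-6 m⁴
Required critical load P_cr = n·P = 3.2 × 383 = 1226 kN = 1.226×10^6 N
From P_cr = π²EI/(K·L)²:  L = (1/K)·√(π²EI/P_cr) = (1/1)·√(π²×1.08×10^11×9.320×10^-6/1.226×10^6)
L = 2.85 m

L_max ≈ 2.85 m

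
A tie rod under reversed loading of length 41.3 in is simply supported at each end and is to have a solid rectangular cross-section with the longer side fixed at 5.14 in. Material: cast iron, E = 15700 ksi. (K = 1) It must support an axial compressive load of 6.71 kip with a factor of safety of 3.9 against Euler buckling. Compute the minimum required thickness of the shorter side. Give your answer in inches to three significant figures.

Required P_cr = n·P = 3.9 × 6.71 = 26.17 kip
L_e = K·L = 1 × 41.3 = 41.30 in
Required I = P_cr·L_e²/(π²E) = 2.617×10^4 × 41.30² / (π² × 1.57×10^7) = 0.2881 in⁴
Rectangle, weak axis: I_min = h·b³/12 with h = 5.14 in fixed  ⇒  b = (12I/h)^(1/3) = 0.876 in

b ≈ 0.876 in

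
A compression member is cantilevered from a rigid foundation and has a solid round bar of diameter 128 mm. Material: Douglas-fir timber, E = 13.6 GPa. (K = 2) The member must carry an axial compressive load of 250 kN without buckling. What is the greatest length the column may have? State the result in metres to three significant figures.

L_max ≈ 1.33 m

I = πd⁴/64 = π×128⁴/64 = 1.318×10^7 mm⁴
I = 1.318×10^-5 m⁴
At the buckling limit P_cr = P = 2.500×10^5 N
From P_cr = π²EI/(K·L)²:  L = (1/K)·√(π²EI/P_cr) = (1/2)·√(π²×1.36×10^10×1.318×10^-5/2.500×10^5)
L = 1.33 m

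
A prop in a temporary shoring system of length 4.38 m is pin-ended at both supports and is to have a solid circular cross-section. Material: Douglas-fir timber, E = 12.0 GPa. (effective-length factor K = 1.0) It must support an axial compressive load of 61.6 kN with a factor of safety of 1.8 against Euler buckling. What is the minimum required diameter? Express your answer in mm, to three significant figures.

d ≈ 138 mm

Required P_cr = n·P = 1.8 × 61.6 = 110.9 kN
L_e = K·L = 1 × 4.38 = 4.380 m
Required I = P_cr·L_e²/(π²E) = 1.109×10^5 × 4.380² / (π² × 1.20×10^10) = 1.796×10^-5 m⁴
I_req = 1.796×10^7 mm⁴
Solid circle: I = πd⁴/64  ⇒  d = (64I/π)^(1/4) = (64×1.796×10^7/π)^(1/4) = 138 mm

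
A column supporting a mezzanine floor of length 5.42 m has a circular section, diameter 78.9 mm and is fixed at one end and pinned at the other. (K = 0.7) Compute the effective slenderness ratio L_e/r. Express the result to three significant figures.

For a solid circle r = d/4 = 78.9/4 = 19.73 mm
L_e = K·L = 0.7 × 5.42 m = 3.794 m = 3794.0 mm
λ = L_e / r_min = 3794.0 / 19.73 = 192

λ ≈ 192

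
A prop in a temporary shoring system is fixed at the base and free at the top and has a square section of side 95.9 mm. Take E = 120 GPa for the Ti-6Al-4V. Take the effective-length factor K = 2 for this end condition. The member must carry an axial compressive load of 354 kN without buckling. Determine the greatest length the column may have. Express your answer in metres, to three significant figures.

L_max ≈ 2.43 m

I = a⁴/12 = 95.9⁴/12 = 7.048×10^6 mm⁴
I = 7.048×10^-6 m⁴
At the buckling limit P_cr = P = 3.540×10^5 N
From P_cr = π²EI/(K·L)²:  L = (1/K)·√(π²EI/P_cr) = (1/2)·√(π²×1.20×10^11×7.048×10^-6/3.540×10^5)
L = 2.43 m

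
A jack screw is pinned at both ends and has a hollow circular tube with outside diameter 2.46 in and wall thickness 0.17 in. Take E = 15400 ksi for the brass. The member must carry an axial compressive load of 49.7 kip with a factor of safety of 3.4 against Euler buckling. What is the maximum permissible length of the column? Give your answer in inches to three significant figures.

Inner diameter d_i = 2.46 − 2×0.17 = 2.120 in
I = π(d_o⁴ − d_i⁴)/64 = π(2.46⁴ − 2.120⁴)/64 = 0.8061 in⁴
Required critical load P_cr = n·P = 3.4 × 49.7 = 169.0 kip = 1.690×10^5 lb
From P_cr = π²EI/(K·L)²:  L = (1/K)·√(π²EI/P_cr) = (1/1)·√(π²×1.54×10^7×0.8061/1.690×10^5)
L = 26.9 in

L_max ≈ 26.9 in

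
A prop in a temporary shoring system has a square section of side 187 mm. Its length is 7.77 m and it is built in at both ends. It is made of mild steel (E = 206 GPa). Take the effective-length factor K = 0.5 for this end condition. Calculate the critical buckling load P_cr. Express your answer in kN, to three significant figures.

P_cr ≈ 13700 kN

I = a⁴/12 = 187⁴/12 = 1.019×10^8 mm⁴
I = 1.019×10^8 mm⁴ = 1.019×10^-4 m⁴
Effective length L_e = K·L = 0.5 × 7.77 = 3.885 m
P_cr = π²EI / L_e² = π² × 206×10⁹ × 1.019×10^-4 / 3.885² = 1.373×10^7 N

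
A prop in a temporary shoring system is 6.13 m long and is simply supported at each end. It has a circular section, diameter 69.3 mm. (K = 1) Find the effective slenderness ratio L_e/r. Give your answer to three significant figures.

λ ≈ 354

For a solid circle r = d/4 = 69.3/4 = 17.32 mm
L_e = K·L = 1 × 6.13 m = 6.130 m = 6130.0 mm
λ = L_e / r_min = 6130.0 / 17.32 = 354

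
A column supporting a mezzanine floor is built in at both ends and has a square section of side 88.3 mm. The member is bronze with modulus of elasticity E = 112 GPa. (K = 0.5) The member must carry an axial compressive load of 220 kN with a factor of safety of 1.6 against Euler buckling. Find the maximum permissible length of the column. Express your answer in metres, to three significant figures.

L_max ≈ 7.98 m

I = a⁴/12 = 88.3⁴/12 = 5.066×10^6 mm⁴
I = 5.066×10^-6 m⁴
Required critical load P_cr = n·P = 1.6 × 220 = 352.0 kN = 3.520×10^5 N
From P_cr = π²EI/(K·L)²:  L = (1/K)·√(π²EI/P_cr) = (1/0.5)·√(π²×1.12×10^11×5.066×10^-6/3.520×10^5)
L = 7.98 m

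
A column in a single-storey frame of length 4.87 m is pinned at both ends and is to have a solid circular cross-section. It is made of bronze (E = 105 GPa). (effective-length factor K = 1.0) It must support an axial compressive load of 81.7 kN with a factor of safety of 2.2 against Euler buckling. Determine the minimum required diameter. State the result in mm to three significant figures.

Required P_cr = n·P = 2.2 × 81.7 = 179.7 kN
L_e = K·L = 1 × 4.87 = 4.870 m
Required I = P_cr·L_e²/(π²E) = 1.797×10^5 × 4.870² / (π² × 1.05×10^11) = 4.114×10^-6 m⁴
I_req = 4.114×10^6 mm⁴
Solid circle: I = πd⁴/64  ⇒  d = (64I/π)^(1/4) = (64×4.114×10^6/π)^(1/4) = 95.7 mm

d ≈ 95.7 mm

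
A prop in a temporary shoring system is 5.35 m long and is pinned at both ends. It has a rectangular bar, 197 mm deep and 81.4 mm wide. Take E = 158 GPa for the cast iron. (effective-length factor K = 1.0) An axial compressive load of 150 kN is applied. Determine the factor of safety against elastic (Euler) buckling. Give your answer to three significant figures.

Buckling occurs about the weak axis: I_min = h·b³/12 with b = 81.4 mm (the shorter side).
I_min = 197×81.4³/12 = 8.854×10^6 mm⁴
I = 8.854×10^6 mm⁴ = 8.854×10^-6 m⁴
Effective length L_e = K·L = 1 × 5.35 = 5.350 m
P_cr = π²EI / L_e² = π² × 158×10⁹ × 8.854×10^-6 / 5.350² = 4.824×10^5 N
Factor of safety n = P_cr / P = 482.40 / 150 = 3.22

n ≈ 3.22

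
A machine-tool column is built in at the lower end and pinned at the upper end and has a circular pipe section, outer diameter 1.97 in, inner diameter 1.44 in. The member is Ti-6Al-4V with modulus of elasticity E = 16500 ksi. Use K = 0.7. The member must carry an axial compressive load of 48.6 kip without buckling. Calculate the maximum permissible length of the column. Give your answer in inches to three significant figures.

d_o = 1.97 in, d_i = 1.44 in
I = π(d_o⁴ − d_i⁴)/64 = π(1.97⁴ − 1.440⁴)/64 = 0.5283 in⁴
At the buckling limit P_cr = P = 4.860×10^4 lb
From P_cr = π²EI/(K·L)²:  L = (1/K)·√(π²EI/P_cr) = (1/0.7)·√(π²×1.65×10^7×0.5283/4.860×10^4)
L = 60.1 in

L_max ≈ 60.1 in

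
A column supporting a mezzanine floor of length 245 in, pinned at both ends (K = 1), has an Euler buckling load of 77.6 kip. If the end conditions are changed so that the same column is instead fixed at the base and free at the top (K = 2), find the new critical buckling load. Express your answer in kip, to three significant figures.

P_cr ∝ 1/K², so P_cr,new = P_cr,old × (K_old/K_new)² = 77.6 × (1/2)²
= 77.6 × 0.2500 = 19.4 kip

P_cr ≈ 19.4 kip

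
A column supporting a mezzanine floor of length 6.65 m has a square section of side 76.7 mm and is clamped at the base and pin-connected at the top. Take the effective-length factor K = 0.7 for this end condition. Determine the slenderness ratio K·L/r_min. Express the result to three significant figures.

λ ≈ 210

For a square r = a/√12 = 76.7/√12 = 22.14 mm
L_e = K·L = 0.7 × 6.65 m = 4.655 m = 4655.0 mm
λ = L_e / r_min = 4655.0 / 22.14 = 210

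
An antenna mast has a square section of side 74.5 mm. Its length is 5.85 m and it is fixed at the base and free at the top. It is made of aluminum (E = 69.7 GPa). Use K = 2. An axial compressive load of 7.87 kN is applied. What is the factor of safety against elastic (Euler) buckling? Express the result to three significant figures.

n ≈ 1.64

I = a⁴/12 = 74.5⁴/12 = 2.567×10^6 mm⁴
I = 2.567×10^6 mm⁴ = 2.567×10^-6 m⁴
Effective length L_e = K·L = 2 × 5.85 = 11.70 m
P_cr = π²EI / L_e² = π² × 69.7×10⁹ × 2.567×10^-6 / 11.70² = 1.290×10^4 N
Factor of safety n = P_cr / P = 12.900 / 7.87 = 1.64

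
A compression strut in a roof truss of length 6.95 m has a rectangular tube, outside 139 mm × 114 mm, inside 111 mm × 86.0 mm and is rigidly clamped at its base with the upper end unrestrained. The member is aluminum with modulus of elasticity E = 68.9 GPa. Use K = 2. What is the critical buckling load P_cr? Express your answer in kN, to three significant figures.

Weak-axis I_min = (h_o·b_o³ − h_i·b_i³)/12 with b_o = 114, b_i = 86.00 mm (shorter outer/inner sides).
I_min = (139×114³ − 111.0×86.00³)/12 = 1.128×10^7 mm⁴
I = 1.128×10^7 mm⁴ = 1.128×10^-5 m⁴
Effective length L_e = K·L = 2 × 6.95 = 13.90 m
P_cr = π²EI / L_e² = π² × 68.9×10⁹ × 1.128×10^-5 / 13.90² = 3.969×10^4 N

P_cr ≈ 39.7 kN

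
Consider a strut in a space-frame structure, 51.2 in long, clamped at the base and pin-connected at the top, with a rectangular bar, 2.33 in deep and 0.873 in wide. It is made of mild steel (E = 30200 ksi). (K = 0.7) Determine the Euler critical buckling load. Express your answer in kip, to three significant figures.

Buckling occurs about the weak axis: I_min = h·b³/12 with b = 0.873 in (the shorter side).
I_min = 2.33×0.873³/12 = 0.1292 in⁴
Effective length L_e = K·L = 0.7 × 51.2 = 35.84 in
P_cr = π²EI / L_e² = π² × 30200×10³ × 0.1292 / 35.84² = 2.998×10^4 lb

P_cr ≈ 30.0 kip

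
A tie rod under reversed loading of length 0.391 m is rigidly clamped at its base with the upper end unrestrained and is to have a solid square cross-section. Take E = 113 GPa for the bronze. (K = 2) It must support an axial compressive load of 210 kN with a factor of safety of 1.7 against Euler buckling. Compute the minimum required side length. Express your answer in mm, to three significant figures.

Required P_cr = n·P = 1.7 × 210 = 357.0 kN
L_e = K·L = 2 × 0.391 = 0.7820 m
Required I = P_cr·L_e²/(π²E) = 3.570×10^5 × 0.7820² / (π² × 1.13×10^11) = 1.958×10^-7 m⁴
I_req = 1.958×10^5 mm⁴
Solid square: I = a⁴/12  ⇒  a = (12I)^(1/4) = (12×1.958×10^5)^(1/4) = 39.1 mm

a ≈ 39.1 mm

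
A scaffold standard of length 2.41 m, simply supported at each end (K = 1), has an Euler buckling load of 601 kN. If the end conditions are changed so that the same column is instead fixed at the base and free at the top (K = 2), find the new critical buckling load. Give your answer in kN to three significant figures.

P_cr ≈ 150 kN

P_cr ∝ 1/K², so P_cr,new = P_cr,old × (K_old/K_new)² = 601 × (1/2)²
= 601 × 0.2500 = 150 kN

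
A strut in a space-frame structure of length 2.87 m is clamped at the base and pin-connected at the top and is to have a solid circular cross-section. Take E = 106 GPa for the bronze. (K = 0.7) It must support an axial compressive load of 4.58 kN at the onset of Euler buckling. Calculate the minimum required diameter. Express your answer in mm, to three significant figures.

d ≈ 24.5 mm

L_e = K·L = 0.7 × 2.87 = 2.009 m
Required I = P_cr·L_e²/(π²E) = 4.580×10^3 × 2.009² / (π² × 1.06×10^11) = 1.767×10^-8 m⁴
I_req = 1.767×10^4 mm⁴
Solid circle: I = πd⁴/64  ⇒  d = (64I/π)^(1/4) = (64×1.767×10^4/π)^(1/4) = 24.5 mm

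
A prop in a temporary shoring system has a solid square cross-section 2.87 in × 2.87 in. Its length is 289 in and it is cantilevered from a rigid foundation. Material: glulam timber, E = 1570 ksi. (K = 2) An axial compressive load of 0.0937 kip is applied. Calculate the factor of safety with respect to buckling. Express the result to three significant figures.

n ≈ 2.80

I = a⁴/12 = 2.87⁴/12 = 5.654 in⁴
Effective length L_e = K·L = 2 × 289 = 578.0 in
P_cr = π²EI / L_e² = π² × 1570×10³ × 5.654 / 578.0² = 262.2 lb
Factor of safety n = P_cr / P = 0.26223 / 0.0937 = 2.80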